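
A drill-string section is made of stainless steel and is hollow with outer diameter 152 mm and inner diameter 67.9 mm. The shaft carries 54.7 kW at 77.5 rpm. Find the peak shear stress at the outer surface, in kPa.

10200 kPa

ω = 2π·77.5/60 = 8.116 rad/s, so T = P/ω = 54.7×10³ / 8.116 = 6740 N·m.
J = π(d_o⁴ − d_i⁴)/32 = π(0.152⁴ − 0.0679⁴)/32 = 5.032×10^-5 m⁴.
τ_max = T·r/J = 6740 × 0.0760 / 5.032×10^-5 = 1.018×10^7 Pa.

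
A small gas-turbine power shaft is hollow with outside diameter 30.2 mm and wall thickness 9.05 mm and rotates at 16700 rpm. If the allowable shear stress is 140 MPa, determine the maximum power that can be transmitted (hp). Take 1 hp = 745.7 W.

J = π(d_o⁴ − d_i⁴)/32 = π(0.0302⁴ − 0.0121⁴)/32 = 7.956×10^-8 m⁴.
T_max = τ_allow·J/r = 1.40×10^8 × 7.956×10^-8 / 0.0151 = 737.6 N·m.
ω = 2π·16700/60 = 1749 rad/s, so P_max = T_max·ω = 1.290×10^6 W.

1730 hp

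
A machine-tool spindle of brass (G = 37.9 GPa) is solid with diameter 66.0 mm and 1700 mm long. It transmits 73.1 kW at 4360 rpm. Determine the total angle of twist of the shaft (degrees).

0.221°

ω = 2π·4360/60 = 456.6 rad/s, so T = P/ω = 73.1×10³ / 456.6 = 160.1 N·m.
J = πd⁴/32 = π(0.0660)⁴/32 = 1.863×10^-6 m⁴.
θ = T·L/(G·J) = 160.1 × 1.70 / (37.9×10⁹ × 1.863×10^-6) = 3.855×10^-3 rad.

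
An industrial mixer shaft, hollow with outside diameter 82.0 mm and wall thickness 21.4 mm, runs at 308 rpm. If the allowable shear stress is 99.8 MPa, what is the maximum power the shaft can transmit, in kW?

J = π(d_o⁴ − d_i⁴)/32 = π(0.0820⁴ − 0.0392⁴)/32 = 4.207×10^-6 m⁴.
T_max = τ_allow·J/r = 9.98×10^7 × 4.207×10^-6 / 0.0410 = 10240 N·m.
ω = 2π·308/60 = 32.25 rad/s, so P_max = T_max·ω = 3.303×10^5 W.

330 kW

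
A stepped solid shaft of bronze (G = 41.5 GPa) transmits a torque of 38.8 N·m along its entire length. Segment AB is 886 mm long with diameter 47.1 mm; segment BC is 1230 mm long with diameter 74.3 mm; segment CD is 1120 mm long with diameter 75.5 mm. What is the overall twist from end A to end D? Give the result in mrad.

J_AB = π(0.0471)⁴/32 = 4.83×10^-7 m⁴; J_BC = π(0.0743)⁴/32 = 2.99×10^-6 m⁴; J_CD = π(0.0755)⁴/32 = 3.19×10^-6 m⁴.
θ = (T/G)·Σ L_i/J_i = (38.80/41.5×10⁹)·(0.886/4.83×10^-7 + 1.23/2.99×10^-6 + 1.12/3.19×10^-6) = 2.427×10^-3 rad.

2.43 mrad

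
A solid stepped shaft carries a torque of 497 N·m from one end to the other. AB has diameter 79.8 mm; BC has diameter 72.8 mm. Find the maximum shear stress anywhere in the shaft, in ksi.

0.952 ksi

Under the same torque, τ_max = 16T/(πd³) is largest where d is smallest — segment BC (d = 72.8 mm).
τ_max = 16·497.0/(π·(0.0728)³) = 6.560×10^6 Pa.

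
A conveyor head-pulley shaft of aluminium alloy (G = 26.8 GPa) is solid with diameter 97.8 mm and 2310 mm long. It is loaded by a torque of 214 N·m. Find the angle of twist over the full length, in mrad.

J = πd⁴/32 = π(0.0978)⁴/32 = 8.982×10^-6 m⁴.
θ = T·L/(G·J) = 214.0 × 2.31 / (26.8×10⁹ × 8.982×10^-6) = 2.054×10^-3 rad.

2.05 mrad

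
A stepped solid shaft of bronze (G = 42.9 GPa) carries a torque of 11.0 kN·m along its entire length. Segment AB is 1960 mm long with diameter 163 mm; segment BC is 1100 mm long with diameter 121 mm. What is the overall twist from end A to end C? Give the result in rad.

J_AB = π(0.163)⁴/32 = 6.93×10^-5 m⁴; J_BC = π(0.121)⁴/32 = 2.10×10^-5 m⁴.
θ = (T/G)·Σ L_i/J_i = (11000/42.9×10⁹)·(1.96/6.93×10^-5 + 1.10/2.10×10^-5) = 0.02065 rad.

0.0207 rad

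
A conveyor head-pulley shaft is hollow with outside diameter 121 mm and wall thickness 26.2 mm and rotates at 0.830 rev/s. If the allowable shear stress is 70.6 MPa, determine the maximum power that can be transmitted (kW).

115 kW

J = π(d_o⁴ − d_i⁴)/32 = π(0.121⁴ − 0.0686⁴)/32 = 1.887×10^-5 m⁴.
T_max = τ_allow·J/r = 7.06×10^7 × 1.887×10^-5 / 0.0605 = 22020 N·m.
ω = 2π·0.830 = 5.215 rad/s, so P_max = T_max·ω = 1.148×10^5 W.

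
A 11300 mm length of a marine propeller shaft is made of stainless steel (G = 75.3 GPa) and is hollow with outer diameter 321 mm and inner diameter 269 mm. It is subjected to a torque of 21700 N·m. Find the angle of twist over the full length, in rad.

J = π(d_o⁴ − d_i⁴)/32 = π(0.321⁴ − 0.269⁴)/32 = 5.283×10^-4 m⁴.
θ = T·L/(G·J) = 21700 × 11.3 / (75.3×10⁹ × 5.283×10^-4) = 6.164×10^-3 rad.

0.00616 rad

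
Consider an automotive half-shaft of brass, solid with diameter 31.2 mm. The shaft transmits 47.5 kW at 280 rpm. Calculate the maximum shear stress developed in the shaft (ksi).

39.4 ksi

ω = 2π·280/60 = 29.32 rad/s, so T = P/ω = 47.5×10³ / 29.32 = 1620 N·m.
J = πd⁴/32 = π(0.0312)⁴/32 = 9.303×10^-8 m⁴.
τ_max = T·r/J = 1620 × 0.0156 / 9.303×10^-8 = 2.717×10^8 Pa.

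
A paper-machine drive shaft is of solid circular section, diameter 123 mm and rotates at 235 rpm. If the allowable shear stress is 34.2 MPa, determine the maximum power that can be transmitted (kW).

308 kW

J = πd⁴/32 = π(0.123)⁴/32 = 2.247×10^-5 m⁴.
T_max = τ_allow·J/r = 3.42×10^7 × 2.247×10^-5 / 0.0615 = 12500 N·m.
ω = 2π·235/60 = 24.61 rad/s, so P_max = T_max·ω = 3.075×10^5 W.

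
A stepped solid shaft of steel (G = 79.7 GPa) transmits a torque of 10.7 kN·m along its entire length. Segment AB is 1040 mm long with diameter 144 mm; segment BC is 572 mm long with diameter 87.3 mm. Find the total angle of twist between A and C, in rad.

0.0168 rad

J_AB = π(0.144)⁴/32 = 4.22×10^-5 m⁴; J_BC = π(0.0873)⁴/32 = 5.70×10^-6 m⁴.
θ = (T/G)·Σ L_i/J_i = (10700/79.7×10⁹)·(1.04/4.22×10^-5 + 0.572/5.70×10^-6) = 0.01677 rad.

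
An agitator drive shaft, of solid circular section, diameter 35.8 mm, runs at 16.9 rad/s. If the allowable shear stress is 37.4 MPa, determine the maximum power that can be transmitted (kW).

5.69 kW

J = πd⁴/32 = π(0.0358)⁴/32 = 1.613×10^-7 m⁴.
T_max = τ_allow·J/r = 3.74×10^7 × 1.613×10^-7 / 0.0179 = 336.9 N·m.
ω = 16.9 rad/s, so P_max = T_max·ω = 5694 W.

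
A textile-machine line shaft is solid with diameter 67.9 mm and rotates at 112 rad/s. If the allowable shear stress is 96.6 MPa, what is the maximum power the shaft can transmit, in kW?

665 kW

J = πd⁴/32 = π(0.0679)⁴/32 = 2.087×10^-6 m⁴.
T_max = τ_allow·J/r = 9.66×10^7 × 2.087×10^-6 / 0.0340 = 5938 N·m.
ω = 112 rad/s, so P_max = T_max·ω = 6.650×10^5 W.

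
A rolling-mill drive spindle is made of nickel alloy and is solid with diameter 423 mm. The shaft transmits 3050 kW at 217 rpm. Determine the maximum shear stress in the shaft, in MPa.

ω = 2π·217/60 = 22.72 rad/s, so T = P/ω = 3050×10³ / 22.72 = 134200 N·m.
J = πd⁴/32 = π(0.423)⁴/32 = 3.143×10^-3 m⁴.
τ_max = T·r/J = 134200 × 0.211 / 3.143×10^-3 = 9.032×10^6 Pa.

9.03 MPa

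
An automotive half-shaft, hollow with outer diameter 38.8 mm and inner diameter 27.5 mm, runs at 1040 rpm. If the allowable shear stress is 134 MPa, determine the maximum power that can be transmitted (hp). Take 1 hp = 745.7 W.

168 hp

J = π(d_o⁴ − d_i⁴)/32 = π(0.0388⁴ − 0.0275⁴)/32 = 1.664×10^-7 m⁴.
T_max = τ_allow·J/r = 1.34×10^8 × 1.664×10^-7 / 0.0194 = 1149 N·m.
ω = 2π·1040/60 = 108.9 rad/s, so P_max = T_max·ω = 1.251×10^5 W.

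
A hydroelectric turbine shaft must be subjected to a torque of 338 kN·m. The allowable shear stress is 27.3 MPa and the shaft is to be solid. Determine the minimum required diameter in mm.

398 mm

For a solid shaft τ_max = 16T/(πd³), so d = (16T/(π τ_allow))^(1/3) = (16·338000/(π·2.73×10^7))^(1/3) = 0.3980 m.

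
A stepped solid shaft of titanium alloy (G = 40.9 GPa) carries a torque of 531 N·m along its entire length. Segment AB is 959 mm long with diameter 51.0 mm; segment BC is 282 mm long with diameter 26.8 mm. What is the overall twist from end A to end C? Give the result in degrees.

J_AB = π(0.0510)⁴/32 = 6.64×10^-7 m⁴; J_BC = π(0.0268)⁴/32 = 5.06×10^-8 m⁴.
θ = (T/G)·Σ L_i/J_i = (531.0/40.9×10⁹)·(0.959/6.64×10^-7 + 0.282/5.06×10^-8) = 0.09104 rad.

5.22°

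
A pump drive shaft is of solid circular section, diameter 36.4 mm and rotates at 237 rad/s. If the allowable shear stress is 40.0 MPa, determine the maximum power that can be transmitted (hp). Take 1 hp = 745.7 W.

J = πd⁴/32 = π(0.0364)⁴/32 = 1.723×10^-7 m⁴.
T_max = τ_allow·J/r = 4.00×10^7 × 1.723×10^-7 / 0.0182 = 378.8 N·m.
ω = 237 rad/s, so P_max = T_max·ω = 8.977×10^4 W.

120 hp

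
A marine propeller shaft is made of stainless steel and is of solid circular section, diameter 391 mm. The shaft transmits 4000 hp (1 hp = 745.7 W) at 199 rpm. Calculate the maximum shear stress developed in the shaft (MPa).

ω = 2π·199/60 = 20.84 rad/s, so T = P/ω = 4000×745.7 / 20.84 = 143100 N·m.
J = πd⁴/32 = π(0.391)⁴/32 = 2.295×10^-3 m⁴.
τ_max = T·r/J = 143100 × 0.196 / 2.295×10^-3 = 1.220×10^7 Pa.

12.2 MPa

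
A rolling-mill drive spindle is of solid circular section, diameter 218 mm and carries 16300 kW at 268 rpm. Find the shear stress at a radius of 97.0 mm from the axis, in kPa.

ω = 2π·268/60 = 28.06 rad/s, so T = P/ω = 16300×10³ / 28.06 = 580800 N·m.
J = πd⁴/32 = π(0.218)⁴/32 = 2.217×10^-4 m⁴.
Shear stress varies linearly with radius: τ = T·r/J = 580800 × 0.0970 / 2.217×10^-4 = 2.541×10^8 Pa.

254000 kPa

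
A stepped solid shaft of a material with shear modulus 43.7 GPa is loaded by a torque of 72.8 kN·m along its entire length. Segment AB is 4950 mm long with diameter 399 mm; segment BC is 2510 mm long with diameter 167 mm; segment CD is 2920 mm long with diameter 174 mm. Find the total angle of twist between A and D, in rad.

0.112 rad

J_AB = π(0.399)⁴/32 = 2.49×10^-3 m⁴; J_BC = π(0.167)⁴/32 = 7.64×10^-5 m⁴; J_CD = π(0.174)⁴/32 = 9.00×10^-5 m⁴.
θ = (T/G)·Σ L_i/J_i = (72800/43.7×10⁹)·(4.95/2.49×10^-3 + 2.51/7.64×10^-5 + 2.92/9.00×10^-5) = 0.1121 rad.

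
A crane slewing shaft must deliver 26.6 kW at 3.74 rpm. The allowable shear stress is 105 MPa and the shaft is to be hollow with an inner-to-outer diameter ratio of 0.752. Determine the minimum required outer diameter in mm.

169 mm

ω = 2π·3.74/60 = 0.3917 rad/s, so T = P/ω = 26.6×10³ / 0.3917 = 67920 N·m.
For a hollow shaft with d_i/d_o = 0.752: τ_max = 16T/(π d_o³ (1−k⁴)), so d_o = [16T/(π τ_allow (1−k⁴))]^(1/3) = [16·67920/(π·1.05×10^8·0.6802)]^(1/3) = 0.1692 m.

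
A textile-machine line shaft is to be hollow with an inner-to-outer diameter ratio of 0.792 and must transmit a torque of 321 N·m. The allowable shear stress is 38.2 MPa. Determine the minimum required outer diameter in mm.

41.3 mm

For a hollow shaft with d_i/d_o = 0.792: τ_max = 16T/(π d_o³ (1−k⁴)), so d_o = [16T/(π τ_allow (1−k⁴))]^(1/3) = [16·321.0/(π·3.82×10^7·0.6065)]^(1/3) = 0.04132 m.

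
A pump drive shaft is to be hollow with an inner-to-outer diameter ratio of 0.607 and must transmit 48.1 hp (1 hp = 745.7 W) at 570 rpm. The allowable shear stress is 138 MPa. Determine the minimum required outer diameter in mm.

29.5 mm

ω = 2π·570/60 = 59.69 rad/s, so T = P/ω = 48.1×745.7 / 59.69 = 600.9 N·m.
For a hollow shaft with d_i/d_o = 0.607: τ_max = 16T/(π d_o³ (1−k⁴)), so d_o = [16T/(π τ_allow (1−k⁴))]^(1/3) = [16·600.9/(π·1.38×10^8·0.8642)]^(1/3) = 0.02950 m.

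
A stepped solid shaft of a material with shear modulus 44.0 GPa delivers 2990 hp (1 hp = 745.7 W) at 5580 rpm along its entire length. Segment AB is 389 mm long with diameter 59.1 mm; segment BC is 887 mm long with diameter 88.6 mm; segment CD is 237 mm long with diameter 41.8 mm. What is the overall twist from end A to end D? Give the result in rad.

0.109 rad

ω = 2π·5580/60 = 584.3 rad/s, so T = P/ω = 2990×745.7 / 584.3 = 3816 N·m.
J_AB = π(0.0591)⁴/32 = 1.20×10^-6 m⁴; J_BC = π(0.0886)⁴/32 = 6.05×10^-6 m⁴; J_CD = π(0.0418)⁴/32 = 3.00×10^-7 m⁴.
θ = (T/G)·Σ L_i/J_i = (3816/44.0×10⁹)·(0.389/1.20×10^-6 + 0.887/6.05×10^-6 + 0.237/3.00×10^-7) = 0.1095 rad.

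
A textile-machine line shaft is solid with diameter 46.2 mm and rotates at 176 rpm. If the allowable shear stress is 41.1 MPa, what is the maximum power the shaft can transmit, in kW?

14.7 kW

J = πd⁴/32 = π(0.0462)⁴/32 = 4.473×10^-7 m⁴.
T_max = τ_allow·J/r = 4.11×10^7 × 4.473×10^-7 / 0.0231 = 795.8 N·m.
ω = 2π·176/60 = 18.43 rad/s, so P_max = T_max·ω = 1.467×10^4 W.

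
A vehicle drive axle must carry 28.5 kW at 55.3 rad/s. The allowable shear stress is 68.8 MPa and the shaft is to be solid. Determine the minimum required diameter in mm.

33.7 mm

ω = 55.3 rad/s, so T = P/ω = 28.5×10³ / 55.30 = 515.4 N·m.
For a solid shaft τ_max = 16T/(πd³), so d = (16T/(π τ_allow))^(1/3) = (16·515.4/(π·6.88×10^7))^(1/3) = 0.03366 m.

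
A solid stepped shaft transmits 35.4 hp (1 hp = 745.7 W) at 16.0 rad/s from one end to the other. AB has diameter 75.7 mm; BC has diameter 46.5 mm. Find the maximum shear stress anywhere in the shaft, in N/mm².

ω = 16.0 rad/s, so T = P/ω = 35.4×745.7 / 16.00 = 1650 N·m.
Under the same torque, τ_max = 16T/(πd³) is largest where d is smallest — segment BC (d = 46.5 mm).
τ_max = 16·1650/(π·(0.0465)³) = 8.357×10^7 Pa.

83.6 N/mm²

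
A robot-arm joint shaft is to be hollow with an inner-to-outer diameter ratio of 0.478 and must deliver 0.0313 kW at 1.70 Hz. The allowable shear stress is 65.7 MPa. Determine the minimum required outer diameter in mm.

ω = 2π·1.70 = 10.68 rad/s, so T = P/ω = 0.0313×10³ / 10.68 = 2.930 N·m.
For a hollow shaft with d_i/d_o = 0.478: τ_max = 16T/(π d_o³ (1−k⁴)), so d_o = [16T/(π τ_allow (1−k⁴))]^(1/3) = [16·2.930/(π·6.57×10^7·0.9478)]^(1/3) = 0.006212 m.

6.21 mm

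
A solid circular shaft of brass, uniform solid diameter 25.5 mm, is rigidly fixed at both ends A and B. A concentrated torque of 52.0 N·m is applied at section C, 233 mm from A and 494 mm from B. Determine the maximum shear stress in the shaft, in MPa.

With uniform GJ and both ends fixed, compatibility θ_AC = θ_CB gives T_A·a = T_B·b, together with T_A + T_B = T₀.
T_A = T₀·b/(a+b) = 52.00·494/727.0 = 35.33 N·m; T_B = 16.67 N·m.
τ in each portion: τ_AC = 1.09×10^7 Pa, τ_CB = 5.12×10^6 Pa; maximum is in AC.
τ_max = T_AC·r/J = 35.33·0.0127/4.15×10^-8 = 1.085×10^7 Pa.

10.9 MPa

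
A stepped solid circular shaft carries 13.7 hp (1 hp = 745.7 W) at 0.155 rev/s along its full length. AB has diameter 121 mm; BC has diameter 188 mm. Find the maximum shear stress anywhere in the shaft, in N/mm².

ω = 2π·0.155 = 0.9739 rad/s, so T = P/ω = 13.7×745.7 / 0.9739 = 10490 N·m.
Under the same torque, τ_max = 16T/(πd³) is largest where d is smallest — segment AB (d = 121 mm).
τ_max = 16·10490/(π·(0.121)³) = 3.016×10^7 Pa.

30.2 N/mm²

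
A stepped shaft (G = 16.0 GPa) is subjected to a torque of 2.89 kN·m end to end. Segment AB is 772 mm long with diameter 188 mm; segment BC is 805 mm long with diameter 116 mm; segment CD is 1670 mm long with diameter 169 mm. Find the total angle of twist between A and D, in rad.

0.0131 rad

J_AB = π(0.188)⁴/32 = 1.23×10^-4 m⁴; J_BC = π(0.116)⁴/32 = 1.78×10^-5 m⁴; J_CD = π(0.169)⁴/32 = 8.01×10^-5 m⁴.
θ = (T/G)·Σ L_i/J_i = (2890/16.0×10⁹)·(0.772/1.23×10^-4 + 0.805/1.78×10^-5 + 1.67/8.01×10^-5) = 0.01308 rad.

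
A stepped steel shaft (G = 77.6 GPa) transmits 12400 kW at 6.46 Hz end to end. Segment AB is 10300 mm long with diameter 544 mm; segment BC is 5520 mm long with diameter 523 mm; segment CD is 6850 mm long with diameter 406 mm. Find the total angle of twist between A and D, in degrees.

ω = 2π·6.46 = 40.59 rad/s, so T = P/ω = 12400×10³ / 40.59 = 305500 N·m.
J_AB = π(0.544)⁴/32 = 8.60×10^-3 m⁴; J_BC = π(0.523)⁴/32 = 7.35×10^-3 m⁴; J_CD = π(0.406)⁴/32 = 2.67×10^-3 m⁴.
θ = (T/G)·Σ L_i/J_i = (305500/77.6×10⁹)·(10.3/8.60×10^-3 + 5.52/7.35×10^-3 + 6.85/2.67×10^-3) = 0.01778 rad.

1.02°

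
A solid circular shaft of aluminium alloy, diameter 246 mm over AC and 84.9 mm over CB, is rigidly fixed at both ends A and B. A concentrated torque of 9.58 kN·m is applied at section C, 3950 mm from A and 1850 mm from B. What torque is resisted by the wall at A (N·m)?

Compatibility: T_A·a/J_AC = T_B·b/J_CB with T_A + T_B = T₀.
J_AC = 3.60×10^-4 m⁴, J_CB = 5.10×10^-6 m⁴, so T_A = T₀·(J_AC/a)/((J_AC/a)+(J_CB/b)) = 9298 N·m, T_B = 281.7 N·m.

9300 N·m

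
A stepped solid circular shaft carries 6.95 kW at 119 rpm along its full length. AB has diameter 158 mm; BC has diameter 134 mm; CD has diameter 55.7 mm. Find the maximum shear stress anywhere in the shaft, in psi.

2380 psi

ω = 2π·119/60 = 12.46 rad/s, so T = P/ω = 6.95×10³ / 12.46 = 557.7 N·m.
Under the same torque, τ_max = 16T/(πd³) is largest where d is smallest — segment CD (d = 55.7 mm).
τ_max = 16·557.7/(π·(0.0557)³) = 1.644×10^7 Pa.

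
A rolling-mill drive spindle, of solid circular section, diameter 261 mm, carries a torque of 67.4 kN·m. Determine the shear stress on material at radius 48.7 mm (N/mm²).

J = πd⁴/32 = π(0.261)⁴/32 = 4.556×10^-4 m⁴.
Shear stress varies linearly with radius: τ = T·r/J = 67400 × 0.0487 / 4.556×10^-4 = 7.205×10^6 Pa.

7.20 N/mm²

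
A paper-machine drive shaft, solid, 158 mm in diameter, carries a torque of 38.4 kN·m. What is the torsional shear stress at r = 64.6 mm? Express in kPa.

40500 kPa

J = πd⁴/32 = π(0.158)⁴/32 = 6.118×10^-5 m⁴.
Shear stress varies linearly with radius: τ = T·r/J = 38400 × 0.0646 / 6.118×10^-5 = 4.054×10^7 Pa.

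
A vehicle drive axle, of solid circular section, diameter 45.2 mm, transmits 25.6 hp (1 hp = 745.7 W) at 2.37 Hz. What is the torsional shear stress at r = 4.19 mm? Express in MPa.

13.1 MPa

ω = 2π·2.37 = 14.89 rad/s, so T = P/ω = 25.6×745.7 / 14.89 = 1282 N·m.
J = πd⁴/32 = π(0.0452)⁴/32 = 4.098×10^-7 m⁴.
Shear stress varies linearly with radius: τ = T·r/J = 1282 × 0.00419 / 4.098×10^-7 = 1.311×10^7 Pa.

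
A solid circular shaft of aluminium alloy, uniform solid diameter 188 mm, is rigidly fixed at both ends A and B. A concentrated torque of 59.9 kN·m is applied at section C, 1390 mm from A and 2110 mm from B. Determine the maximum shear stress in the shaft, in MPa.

27.7 MPa

With uniform GJ and both ends fixed, compatibility θ_AC = θ_CB gives T_A·a = T_B·b, together with T_A + T_B = T₀.
T_A = T₀·b/(a+b) = 59900·2110/3500 = 36110 N·m; T_B = 23790 N·m.
τ in each portion: τ_AC = 2.77×10^7 Pa, τ_CB = 1.82×10^7 Pa; maximum is in AC.
τ_max = T_AC·r/J = 36110·0.0940/1.23×10^-4 = 2.768×10^7 Pa.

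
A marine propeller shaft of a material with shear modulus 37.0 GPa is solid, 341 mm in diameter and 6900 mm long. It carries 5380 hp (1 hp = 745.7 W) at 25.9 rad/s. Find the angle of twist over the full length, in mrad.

ω = 25.9 rad/s, so T = P/ω = 5380×745.7 / 25.90 = 154900 N·m.
J = πd⁴/32 = π(0.341)⁴/32 = 1.327×10^-3 m⁴.
θ = T·L/(G·J) = 154900 × 6.90 / (37.0×10⁹ × 1.327×10^-3) = 0.02176 rad.

21.8 mrad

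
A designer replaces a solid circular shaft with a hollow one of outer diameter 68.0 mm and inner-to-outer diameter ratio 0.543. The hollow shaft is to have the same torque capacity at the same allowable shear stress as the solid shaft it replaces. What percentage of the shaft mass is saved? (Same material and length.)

25.1 %

Equal τ_max and T ⇒ the solid shaft needs d_s³ = d_o³(1−k⁴), so d_s = 68.0·(1−0.543⁴)^(1/3) = 65.97 mm.
Area ratio A_h/A_s = d_o²(1−k²)/d_s² = (1−k²)/(1−k⁴)^(2/3) = 0.7492.
Mass saving = 1 − 0.7492 = 25.1 %.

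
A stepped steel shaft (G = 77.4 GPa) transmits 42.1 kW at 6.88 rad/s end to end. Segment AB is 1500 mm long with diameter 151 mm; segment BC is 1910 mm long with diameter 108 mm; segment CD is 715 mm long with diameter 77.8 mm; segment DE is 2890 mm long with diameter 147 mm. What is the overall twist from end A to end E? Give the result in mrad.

34.3 mrad

ω = 6.88 rad/s, so T = P/ω = 42.1×10³ / 6.880 = 6119 N·m.
J_AB = π(0.151)⁴/32 = 5.10×10^-5 m⁴; J_BC = π(0.108)⁴/32 = 1.34×10^-5 m⁴; J_CD = π(0.0778)⁴/32 = 3.60×10^-6 m⁴; J_DE = π(0.147)⁴/32 = 4.58×10^-5 m⁴.
θ = (T/G)·Σ L_i/J_i = (6119/77.4×10⁹)·(1.50/5.10×10^-5 + 1.91/1.34×10^-5 + 0.715/3.60×10^-6 + 2.89/4.58×10^-5) = 0.03433 rad.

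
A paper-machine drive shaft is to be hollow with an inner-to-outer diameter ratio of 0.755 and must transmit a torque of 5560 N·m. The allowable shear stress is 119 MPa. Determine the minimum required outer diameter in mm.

70.6 mm

For a hollow shaft with d_i/d_o = 0.755: τ_max = 16T/(π d_o³ (1−k⁴)), so d_o = [16T/(π τ_allow (1−k⁴))]^(1/3) = [16·5560/(π·1.19×10^8·0.6751)]^(1/3) = 0.07064 m.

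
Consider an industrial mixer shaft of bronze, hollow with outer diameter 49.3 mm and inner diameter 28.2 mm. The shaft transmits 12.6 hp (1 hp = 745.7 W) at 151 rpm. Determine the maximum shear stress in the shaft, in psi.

4100 psi

ω = 2π·151/60 = 15.81 rad/s, so T = P/ω = 12.6×745.7 / 15.81 = 594.2 N·m.
J = π(d_o⁴ − d_i⁴)/32 = π(0.0493⁴ − 0.0282⁴)/32 = 5.179×10^-7 m⁴.
τ_max = T·r/J = 594.2 × 0.0246 / 5.179×10^-7 = 2.828×10^7 Pa.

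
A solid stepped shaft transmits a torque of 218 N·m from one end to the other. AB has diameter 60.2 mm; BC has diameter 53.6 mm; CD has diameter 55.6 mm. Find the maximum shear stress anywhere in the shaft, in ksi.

Under the same torque, τ_max = 16T/(πd³) is largest where d is smallest — segment BC (d = 53.6 mm).
τ_max = 16·218.0/(π·(0.0536)³) = 7.210×10^6 Pa.

1.05 ksi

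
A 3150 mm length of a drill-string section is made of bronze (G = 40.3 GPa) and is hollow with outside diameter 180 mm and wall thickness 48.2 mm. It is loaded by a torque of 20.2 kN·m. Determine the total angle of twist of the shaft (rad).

0.0161 rad

J = π(d_o⁴ − d_i⁴)/32 = π(0.180⁴ − 0.0836⁴)/32 = 9.826×10^-5 m⁴.
θ = T·L/(G·J) = 20200 × 3.15 / (40.3×10⁹ × 9.826×10^-5) = 0.01607 rad.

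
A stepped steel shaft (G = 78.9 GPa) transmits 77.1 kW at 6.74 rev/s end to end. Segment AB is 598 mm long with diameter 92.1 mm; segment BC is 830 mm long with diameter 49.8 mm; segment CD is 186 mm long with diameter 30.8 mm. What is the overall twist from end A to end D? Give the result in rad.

0.0822 rad

ω = 2π·6.74 = 42.35 rad/s, so T = P/ω = 77.1×10³ / 42.35 = 1821 N·m.
J_AB = π(0.0921)⁴/32 = 7.06×10^-6 m⁴; J_BC = π(0.0498)⁴/32 = 6.04×10^-7 m⁴; J_CD = π(0.0308)⁴/32 = 8.83×10^-8 m⁴.
θ = (T/G)·Σ L_i/J_i = (1821/78.9×10⁹)·(0.598/7.06×10^-6 + 0.830/6.04×10^-7 + 0.186/8.83×10^-8) = 0.08225 rad.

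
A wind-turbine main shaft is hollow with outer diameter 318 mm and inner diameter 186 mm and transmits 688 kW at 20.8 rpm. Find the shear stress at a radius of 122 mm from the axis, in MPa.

ω = 2π·20.8/60 = 2.178 rad/s, so T = P/ω = 688×10³ / 2.178 = 315900 N·m.
J = π(d_o⁴ − d_i⁴)/32 = π(0.318⁴ − 0.186⁴)/32 = 8.864×10^-4 m⁴.
Shear stress varies linearly with radius: τ = T·r/J = 315900 × 0.122 / 8.864×10^-4 = 4.347×10^7 Pa.

43.5 MPa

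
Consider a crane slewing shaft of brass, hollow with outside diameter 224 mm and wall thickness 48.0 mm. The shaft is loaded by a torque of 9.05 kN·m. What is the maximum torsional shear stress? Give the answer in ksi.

J = π(d_o⁴ − d_i⁴)/32 = π(0.224⁴ − 0.128⁴)/32 = 2.208×10^-4 m⁴.
τ_max = T·r/J = 9050 × 0.112 / 2.208×10^-4 = 4.590×10^6 Pa.

0.666 ksi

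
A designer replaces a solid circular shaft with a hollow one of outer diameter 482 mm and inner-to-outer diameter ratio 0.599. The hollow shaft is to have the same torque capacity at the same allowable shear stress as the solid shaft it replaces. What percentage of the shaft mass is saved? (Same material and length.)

Equal τ_max and T ⇒ the solid shaft needs d_s³ = d_o³(1−k⁴), so d_s = 482·(1−0.599⁴)^(1/3) = 460.4 mm.
Area ratio A_h/A_s = d_o²(1−k²)/d_s² = (1−k²)/(1−k⁴)^(2/3) = 0.7029.
Mass saving = 1 − 0.7029 = 29.7 %.

29.7 %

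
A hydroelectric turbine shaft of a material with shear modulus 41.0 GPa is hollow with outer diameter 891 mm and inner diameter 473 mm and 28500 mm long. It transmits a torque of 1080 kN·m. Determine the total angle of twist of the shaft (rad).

J = π(d_o⁴ − d_i⁴)/32 = π(0.891⁴ − 0.473⁴)/32 = 0.05696 m⁴.
θ = T·L/(G·J) = 1.080e6 × 28.5 / (41.0×10⁹ × 0.05696) = 0.01318 rad.

0.0132 rad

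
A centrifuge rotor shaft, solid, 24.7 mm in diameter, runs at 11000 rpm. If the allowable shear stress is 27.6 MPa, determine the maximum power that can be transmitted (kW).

94.1 kW

J = πd⁴/32 = π(0.0247)⁴/32 = 3.654×10^-8 m⁴.
T_max = τ_allow·J/r = 2.76×10^7 × 3.654×10^-8 / 0.0123 = 81.66 N·m.
ω = 2π·11000/60 = 1152 rad/s, so P_max = T_max·ω = 9.407×10^4 W.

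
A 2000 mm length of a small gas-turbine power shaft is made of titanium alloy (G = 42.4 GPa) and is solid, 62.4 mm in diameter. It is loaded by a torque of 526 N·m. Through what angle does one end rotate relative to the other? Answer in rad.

0.0167 rad

J = πd⁴/32 = π(0.0624)⁴/32 = 1.488×10^-6 m⁴.
θ = T·L/(G·J) = 526.0 × 2.00 / (42.4×10⁹ × 1.488×10^-6) = 0.01667 rad.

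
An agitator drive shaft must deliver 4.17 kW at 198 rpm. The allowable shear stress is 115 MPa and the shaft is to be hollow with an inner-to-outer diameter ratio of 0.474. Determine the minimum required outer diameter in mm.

ω = 2π·198/60 = 20.73 rad/s, so T = P/ω = 4.17×10³ / 20.73 = 201.1 N·m.
For a hollow shaft with d_i/d_o = 0.474: τ_max = 16T/(π d_o³ (1−k⁴)), so d_o = [16T/(π τ_allow (1−k⁴))]^(1/3) = [16·201.1/(π·1.15×10^8·0.9495)]^(1/3) = 0.02109 m.

21.1 mm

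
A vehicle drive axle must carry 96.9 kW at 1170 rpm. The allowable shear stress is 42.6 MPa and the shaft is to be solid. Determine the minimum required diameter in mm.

45.6 mm

ω = 2π·1170/60 = 122.5 rad/s, so T = P/ω = 96.9×10³ / 122.5 = 790.9 N·m.
For a solid shaft τ_max = 16T/(πd³), so d = (16T/(π τ_allow))^(1/3) = (16·790.9/(π·4.26×10^7))^(1/3) = 0.04556 m.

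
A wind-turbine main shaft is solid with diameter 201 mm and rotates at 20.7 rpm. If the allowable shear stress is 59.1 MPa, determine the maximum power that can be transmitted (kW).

J = πd⁴/32 = π(0.201)⁴/32 = 1.602×10^-4 m⁴.
T_max = τ_allow·J/r = 5.91×10^7 × 1.602×10^-4 / 0.101 = 94230 N·m.
ω = 2π·20.7/60 = 2.168 rad/s, so P_max = T_max·ω = 2.043×10^5 W.

204 kW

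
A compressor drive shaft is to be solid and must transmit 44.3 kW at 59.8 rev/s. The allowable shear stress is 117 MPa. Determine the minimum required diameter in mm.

17.2 mm

ω = 2π·59.8 = 375.7 rad/s, so T = P/ω = 44.3×10³ / 375.7 = 117.9 N·m.
For a solid shaft τ_max = 16T/(πd³), so d = (16T/(π τ_allow))^(1/3) = (16·117.9/(π·1.17×10^8))^(1/3) = 0.01725 m.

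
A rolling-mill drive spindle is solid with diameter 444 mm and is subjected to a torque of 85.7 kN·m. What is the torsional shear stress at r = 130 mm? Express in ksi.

J = πd⁴/32 = π(0.444)⁴/32 = 3.815×10^-3 m⁴.
Shear stress varies linearly with radius: τ = T·r/J = 85700 × 0.130 / 3.815×10^-3 = 2.920×10^6 Pa.

0.424 ksi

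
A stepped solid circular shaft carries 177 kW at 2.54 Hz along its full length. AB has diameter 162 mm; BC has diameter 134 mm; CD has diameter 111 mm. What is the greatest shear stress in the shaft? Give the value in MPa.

41.3 MPa

ω = 2π·2.54 = 15.96 rad/s, so T = P/ω = 177×10³ / 15.96 = 11090 N·m.
Under the same torque, τ_max = 16T/(πd³) is largest where d is smallest — segment CD (d = 111 mm).
τ_max = 16·11090/(π·(0.111)³) = 4.130×10^7 Pa.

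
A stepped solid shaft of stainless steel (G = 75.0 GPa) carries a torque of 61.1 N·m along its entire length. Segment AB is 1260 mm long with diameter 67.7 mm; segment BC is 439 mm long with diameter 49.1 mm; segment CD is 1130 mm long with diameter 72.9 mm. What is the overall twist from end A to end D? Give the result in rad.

0.00146 rad

J_AB = π(0.0677)⁴/32 = 2.06×10^-6 m⁴; J_BC = π(0.0491)⁴/32 = 5.71×10^-7 m⁴; J_CD = π(0.0729)⁴/32 = 2.77×10^-6 m⁴.
θ = (T/G)·Σ L_i/J_i = (61.10/75.0×10⁹)·(1.26/2.06×10^-6 + 0.439/5.71×10^-7 + 1.13/2.77×10^-6) = 1.457×10^-3 rad.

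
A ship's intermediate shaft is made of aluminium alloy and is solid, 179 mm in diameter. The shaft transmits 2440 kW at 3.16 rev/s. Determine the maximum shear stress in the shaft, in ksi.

15.8 ksi

ω = 2π·3.16 = 19.85 rad/s, so T = P/ω = 2440×10³ / 19.85 = 122900 N·m.
J = πd⁴/32 = π(0.179)⁴/32 = 1.008×10^-4 m⁴.
τ_max = T·r/J = 122900 × 0.0895 / 1.008×10^-4 = 1.091×10^8 Pa.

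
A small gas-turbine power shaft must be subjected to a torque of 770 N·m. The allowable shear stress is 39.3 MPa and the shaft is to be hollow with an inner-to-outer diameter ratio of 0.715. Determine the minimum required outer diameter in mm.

For a hollow shaft with d_i/d_o = 0.715: τ_max = 16T/(π d_o³ (1−k⁴)), so d_o = [16T/(π τ_allow (1−k⁴))]^(1/3) = [16·770.0/(π·3.93×10^7·0.7386)]^(1/3) = 0.05131 m.

51.3 mm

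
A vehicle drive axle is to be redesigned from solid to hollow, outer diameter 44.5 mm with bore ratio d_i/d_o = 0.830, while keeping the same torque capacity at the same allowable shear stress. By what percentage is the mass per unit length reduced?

Equal τ_max and T ⇒ the solid shaft needs d_s³ = d_o³(1−k⁴), so d_s = 44.5·(1−0.830⁴)^(1/3) = 35.91 mm.
Area ratio A_h/A_s = d_o²(1−k²)/d_s² = (1−k²)/(1−k⁴)^(2/3) = 0.4778.
Mass saving = 1 − 0.4778 = 52.2 %.

52.2 %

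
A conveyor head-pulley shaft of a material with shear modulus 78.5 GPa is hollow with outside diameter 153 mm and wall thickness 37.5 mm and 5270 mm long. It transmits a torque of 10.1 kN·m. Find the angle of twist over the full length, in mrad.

J = π(d_o⁴ − d_i⁴)/32 = π(0.153⁴ − 0.0780⁴)/32 = 5.016×10^-5 m⁴.
θ = T·L/(G·J) = 10100 × 5.27 / (78.5×10⁹ × 5.016×10^-5) = 0.01352 rad.

13.5 mrad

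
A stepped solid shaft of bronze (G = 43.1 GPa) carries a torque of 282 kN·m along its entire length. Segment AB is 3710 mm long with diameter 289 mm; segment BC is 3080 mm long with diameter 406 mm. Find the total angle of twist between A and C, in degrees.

J_AB = π(0.289)⁴/32 = 6.85×10^-4 m⁴; J_BC = π(0.406)⁴/32 = 2.67×10^-3 m⁴.
θ = (T/G)·Σ L_i/J_i = (282000/43.1×10⁹)·(3.71/6.85×10^-4 + 3.08/2.67×10^-3) = 0.04300 rad.

2.46°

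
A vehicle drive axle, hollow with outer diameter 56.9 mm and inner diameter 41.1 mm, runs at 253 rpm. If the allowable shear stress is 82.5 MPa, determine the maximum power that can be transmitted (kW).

57.5 kW

J = π(d_o⁴ − d_i⁴)/32 = π(0.0569⁴ − 0.0411⁴)/32 = 7.489×10^-7 m⁴.
T_max = τ_allow·J/r = 8.25×10^7 × 7.489×10^-7 / 0.0284 = 2172 N·m.
ω = 2π·253/60 = 26.49 rad/s, so P_max = T_max·ω = 5.754×10^4 W.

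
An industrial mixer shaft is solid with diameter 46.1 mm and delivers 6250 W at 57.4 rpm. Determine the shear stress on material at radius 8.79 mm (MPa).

20.6 MPa

ω = 2π·57.4/60 = 6.011 rad/s, so T = P/ω = 6250 / 6.011 = 1040 N·m.
J = πd⁴/32 = π(0.0461)⁴/32 = 4.434×10^-7 m⁴.
Shear stress varies linearly with radius: τ = T·r/J = 1040 × 0.00879 / 4.434×10^-7 = 2.061×10^7 Pa.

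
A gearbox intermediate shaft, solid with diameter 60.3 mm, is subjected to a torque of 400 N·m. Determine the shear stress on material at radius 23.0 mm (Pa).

7.09e6 Pa

J = πd⁴/32 = π(0.0603)⁴/32 = 1.298×10^-6 m⁴.
Shear stress varies linearly with radius: τ = T·r/J = 400.0 × 0.0230 / 1.298×10^-6 = 7.088×10^6 Pa.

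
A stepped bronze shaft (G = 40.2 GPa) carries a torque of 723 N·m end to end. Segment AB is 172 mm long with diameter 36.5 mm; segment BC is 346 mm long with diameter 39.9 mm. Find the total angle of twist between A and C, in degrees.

J_AB = π(0.0365)⁴/32 = 1.74×10^-7 m⁴; J_BC = π(0.0399)⁴/32 = 2.49×10^-7 m⁴.
θ = (T/G)·Σ L_i/J_i = (723.0/40.2×10⁹)·(0.172/1.74×10^-7 + 0.346/2.49×10^-7) = 0.04276 rad.

2.45°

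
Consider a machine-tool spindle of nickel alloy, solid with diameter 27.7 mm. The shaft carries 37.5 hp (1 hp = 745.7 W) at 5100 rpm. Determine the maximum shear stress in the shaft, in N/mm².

12.5 N/mm²

ω = 2π·5100/60 = 534.1 rad/s, so T = P/ω = 37.5×745.7 / 534.1 = 52.36 N·m.
J = πd⁴/32 = π(0.0277)⁴/32 = 5.780×10^-8 m⁴.
τ_max = T·r/J = 52.36 × 0.0138 / 5.780×10^-8 = 1.255×10^7 Pa.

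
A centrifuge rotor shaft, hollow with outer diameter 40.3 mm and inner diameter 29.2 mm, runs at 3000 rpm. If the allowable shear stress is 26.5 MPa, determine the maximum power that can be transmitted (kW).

J = π(d_o⁴ − d_i⁴)/32 = π(0.0403⁴ − 0.0292⁴)/32 = 1.876×10^-7 m⁴.
T_max = τ_allow·J/r = 2.65×10^7 × 1.876×10^-7 / 0.0201 = 246.7 N·m.
ω = 2π·3000/60 = 314.2 rad/s, so P_max = T_max·ω = 7.750×10^4 W.

77.5 kW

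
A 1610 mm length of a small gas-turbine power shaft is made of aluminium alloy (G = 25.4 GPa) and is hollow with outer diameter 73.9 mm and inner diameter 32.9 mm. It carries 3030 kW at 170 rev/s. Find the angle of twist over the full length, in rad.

ω = 2π·170 = 1068 rad/s, so T = P/ω = 3030×10³ / 1068 = 2837 N·m.
J = π(d_o⁴ − d_i⁴)/32 = π(0.0739⁴ − 0.0329⁴)/32 = 2.813×10^-6 m⁴.
θ = T·L/(G·J) = 2837 × 1.61 / (25.4×10⁹ × 2.813×10^-6) = 0.06392 rad.

0.0639 rad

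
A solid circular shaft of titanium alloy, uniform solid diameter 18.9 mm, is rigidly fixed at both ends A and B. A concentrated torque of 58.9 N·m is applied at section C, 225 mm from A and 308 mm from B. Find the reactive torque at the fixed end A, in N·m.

With uniform GJ and both ends fixed, compatibility θ_AC = θ_CB gives T_A·a = T_B·b, together with T_A + T_B = T₀.
T_A = T₀·b/(a+b) = 58.90·308/533.0 = 34.04 N·m; T_B = 24.86 N·m.

34.0 N·m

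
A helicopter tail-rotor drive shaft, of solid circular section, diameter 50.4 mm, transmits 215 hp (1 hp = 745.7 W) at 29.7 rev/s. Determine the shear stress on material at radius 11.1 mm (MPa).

ω = 2π·29.7 = 186.6 rad/s, so T = P/ω = 215×745.7 / 186.6 = 859.1 N·m.
J = πd⁴/32 = π(0.0504)⁴/32 = 6.335×10^-7 m⁴.
Shear stress varies linearly with radius: τ = T·r/J = 859.1 × 0.0111 / 6.335×10^-7 = 1.505×10^7 Pa.

15.1 MPa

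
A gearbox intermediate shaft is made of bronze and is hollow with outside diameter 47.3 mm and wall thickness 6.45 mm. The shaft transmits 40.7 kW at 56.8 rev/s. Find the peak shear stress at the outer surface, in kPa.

7620 kPa

ω = 2π·56.8 = 356.9 rad/s, so T = P/ω = 40.7×10³ / 356.9 = 114.0 N·m.
J = π(d_o⁴ − d_i⁴)/32 = π(0.0473⁴ − 0.0344⁴)/32 = 3.539×10^-7 m⁴.
τ_max = T·r/J = 114.0 × 0.0236 / 3.539×10^-7 = 7.620×10^6 Pa.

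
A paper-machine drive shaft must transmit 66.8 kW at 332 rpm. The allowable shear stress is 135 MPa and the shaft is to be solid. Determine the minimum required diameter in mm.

ω = 2π·332/60 = 34.77 rad/s, so T = P/ω = 66.8×10³ / 34.77 = 1921 N·m.
For a solid shaft τ_max = 16T/(πd³), so d = (16T/(π τ_allow))^(1/3) = (16·1921/(π·1.35×10^8))^(1/3) = 0.04169 m.

41.7 mm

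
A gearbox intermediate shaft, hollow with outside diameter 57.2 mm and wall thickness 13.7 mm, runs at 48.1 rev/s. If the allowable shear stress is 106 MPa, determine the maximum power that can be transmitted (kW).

1090 kW

J = π(d_o⁴ − d_i⁴)/32 = π(0.0572⁴ − 0.0298⁴)/32 = 9.735×10^-7 m⁴.
T_max = τ_allow·J/r = 1.06×10^8 × 9.735×10^-7 / 0.0286 = 3608 N·m.
ω = 2π·48.1 = 302.2 rad/s, so P_max = T_max·ω = 1.090×10^6 W.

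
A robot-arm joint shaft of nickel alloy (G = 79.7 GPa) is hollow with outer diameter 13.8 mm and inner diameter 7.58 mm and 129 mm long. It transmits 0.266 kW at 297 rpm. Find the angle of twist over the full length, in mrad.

4.28 mrad

ω = 2π·297/60 = 31.10 rad/s, so T = P/ω = 0.266×10³ / 31.10 = 8.553 N·m.
J = π(d_o⁴ − d_i⁴)/32 = π(0.0138⁴ − 0.00758⁴)/32 = 3.236×10^-9 m⁴.
θ = T·L/(G·J) = 8.553 × 0.129 / (79.7×10⁹ × 3.236×10^-9) = 4.277×10^-3 rad.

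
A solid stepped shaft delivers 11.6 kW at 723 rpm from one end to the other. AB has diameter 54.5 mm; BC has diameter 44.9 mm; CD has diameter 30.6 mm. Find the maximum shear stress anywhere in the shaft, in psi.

ω = 2π·723/60 = 75.71 rad/s, so T = P/ω = 11.6×10³ / 75.71 = 153.2 N·m.
Under the same torque, τ_max = 16T/(πd³) is largest where d is smallest — segment CD (d = 30.6 mm).
τ_max = 16·153.2/(π·(0.0306)³) = 2.723×10^7 Pa.

3950 psi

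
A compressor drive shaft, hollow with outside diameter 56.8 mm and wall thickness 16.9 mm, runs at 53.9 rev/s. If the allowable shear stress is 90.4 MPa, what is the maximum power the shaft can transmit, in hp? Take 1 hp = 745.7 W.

J = π(d_o⁴ − d_i⁴)/32 = π(0.0568⁴ − 0.0230⁴)/32 = 9.944×10^-7 m⁴.
T_max = τ_allow·J/r = 9.04×10^7 × 9.944×10^-7 / 0.0284 = 3165 N·m.
ω = 2π·53.9 = 338.7 rad/s, so P_max = T_max·ω = 1.072×10^6 W.

1440 hp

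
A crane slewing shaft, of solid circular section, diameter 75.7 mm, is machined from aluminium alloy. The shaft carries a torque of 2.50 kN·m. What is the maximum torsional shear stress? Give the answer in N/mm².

J = πd⁴/32 = π(0.0757)⁴/32 = 3.224×10^-6 m⁴.
τ_max = T·r/J = 2500 × 0.0379 / 3.224×10^-6 = 2.935×10^7 Pa.

29.4 N/mm²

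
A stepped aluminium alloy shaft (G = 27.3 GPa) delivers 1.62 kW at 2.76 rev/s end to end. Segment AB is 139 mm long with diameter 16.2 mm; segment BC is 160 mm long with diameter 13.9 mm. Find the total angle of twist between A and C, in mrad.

ω = 2π·2.76 = 17.34 rad/s, so T = P/ω = 1.62×10³ / 17.34 = 93.42 N·m.
J_AB = π(0.0162)⁴/32 = 6.76×10^-9 m⁴; J_BC = π(0.0139)⁴/32 = 3.66×10^-9 m⁴.
θ = (T/G)·Σ L_i/J_i = (93.42/27.3×10⁹)·(0.139/6.76×10^-9 + 0.160/3.66×10^-9) = 0.2197 rad.

220 mrad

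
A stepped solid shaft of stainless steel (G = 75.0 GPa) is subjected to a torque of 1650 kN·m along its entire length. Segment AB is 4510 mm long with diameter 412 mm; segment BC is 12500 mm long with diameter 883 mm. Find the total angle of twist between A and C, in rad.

J_AB = π(0.412)⁴/32 = 2.83×10^-3 m⁴; J_BC = π(0.883)⁴/32 = 0.0597 m⁴.
θ = (T/G)·Σ L_i/J_i = (1.650e6/75.0×10⁹)·(4.51/2.83×10^-3 + 12.5/0.0597) = 0.03968 rad.

0.0397 rad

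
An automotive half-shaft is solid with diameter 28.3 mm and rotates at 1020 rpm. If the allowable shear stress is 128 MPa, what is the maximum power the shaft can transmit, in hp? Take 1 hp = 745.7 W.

81.6 hp

J = πd⁴/32 = π(0.0283)⁴/32 = 6.297×10^-8 m⁴.
T_max = τ_allow·J/r = 1.28×10^8 × 6.297×10^-8 / 0.0142 = 569.6 N·m.
ω = 2π·1020/60 = 106.8 rad/s, so P_max = T_max·ω = 6.085×10^4 W.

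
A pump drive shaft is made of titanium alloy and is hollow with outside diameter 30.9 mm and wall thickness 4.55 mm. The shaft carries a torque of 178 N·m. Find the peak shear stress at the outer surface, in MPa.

40.8 MPa

J = π(d_o⁴ − d_i⁴)/32 = π(0.0309⁴ − 0.0218⁴)/32 = 6.733×10^-8 m⁴.
τ_max = T·r/J = 178.0 × 0.0154 / 6.733×10^-8 = 4.085×10^7 Pa.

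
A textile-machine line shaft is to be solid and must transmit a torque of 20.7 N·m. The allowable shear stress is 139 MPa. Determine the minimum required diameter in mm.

9.12 mm

For a solid shaft τ_max = 16T/(πd³), so d = (16T/(π τ_allow))^(1/3) = (16·20.70/(π·1.39×10^8))^(1/3) = 0.009120 m.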